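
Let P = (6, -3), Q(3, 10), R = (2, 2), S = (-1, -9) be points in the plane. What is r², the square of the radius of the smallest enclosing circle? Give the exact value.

By Welzl's lemma the MEC is supported by two points (diametrically opposite) or three points (on a circumcircle).
The farthest pair is Q–S with squared distance 377. The circle on this segment as diameter has centre (1, 0.5) and r² = 377/4 = 94.25.
Check P: distance² to centre = 37.25 ≤ 94.25, so it lies inside.
All remaining points lie in this disk, and no smaller disk contains both endpoints, so this is the minimum enclosing circle.

94.25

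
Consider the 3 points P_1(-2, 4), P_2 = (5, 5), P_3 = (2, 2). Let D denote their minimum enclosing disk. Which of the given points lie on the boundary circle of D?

Side lengths²: P_1P_2² = 50, P_1P_3² = 20, P_2P_3² = 18.
Since P_1P_2² = 50 ≥ 20 + 18 = 38, the angle opposite P_1P_2 is not acute, so the smallest enclosing circle has P_1P_2 as diameter.
Centre = midpoint of P_1P_2 = (1.5, 4.5), r² = 50/4 = 12.5.
The points at distance exactly r from the centre are P_1, P_2 — 2 points.

P_1, P_2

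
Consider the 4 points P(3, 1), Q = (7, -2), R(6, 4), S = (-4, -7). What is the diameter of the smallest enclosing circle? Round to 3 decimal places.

By Welzl's lemma the MEC is supported by two points (diametrically opposite) or three points (on a circumcircle).
The farthest pair is R–S with squared distance 221. The circle on this segment as diameter has centre (1, -1.5) and r² = 221/4 = 55.25.
Check P: distance² to centre = 10.25 ≤ 55.25, so it lies inside.
All remaining points lie in this disk, and no smaller disk contains both endpoints, so this is the minimum enclosing circle.
Diameter = 2r = 2√(55.25) ≈ 14.866.

14.866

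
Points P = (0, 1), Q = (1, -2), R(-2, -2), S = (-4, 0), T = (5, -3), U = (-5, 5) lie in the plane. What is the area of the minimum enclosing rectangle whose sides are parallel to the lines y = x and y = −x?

54

In coordinates u = x + y, v = x − y the rectangle is axis-aligned; the map (x,y)→(u,v) scales areas by 2.
u-values: 1, -1, -4, -4, 2, 0; range = 2 − (-4) = 6.
v-values: -1, 3, 0, -4, 8, -10; range = 8 − (-10) = 18.
Area = (6 × 18) / 2 = 54.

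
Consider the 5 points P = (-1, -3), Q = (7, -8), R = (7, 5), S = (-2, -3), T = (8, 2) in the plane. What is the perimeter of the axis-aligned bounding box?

Width = max x − min x = 8 − (-2) = 10.
Height = max y − min y = 5 − (-8) = 13.
Perimeter = 2(10 + 13) = 46.

46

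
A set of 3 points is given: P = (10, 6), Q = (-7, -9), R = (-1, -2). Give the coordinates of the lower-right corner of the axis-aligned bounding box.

(10, -9)

x-range [-7, 10], y-range [-9, 6].
The lower-right corner is (10, -9).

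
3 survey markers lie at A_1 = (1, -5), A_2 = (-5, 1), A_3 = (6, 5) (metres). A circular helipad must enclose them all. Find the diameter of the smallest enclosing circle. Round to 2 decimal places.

12.34

Side lengths²: A_1A_2² = 72, A_1A_3² = 125, A_2A_3² = 137.
Since A_2A_3² = 137 < 125 + 72 = 197, the triangle is acute, so the smallest enclosing circle is the circumcircle.
Circumcentre = (7/6, 7/6), r² = 685/18.
Diameter = 2r = 2√(685/18) ≈ 12.34.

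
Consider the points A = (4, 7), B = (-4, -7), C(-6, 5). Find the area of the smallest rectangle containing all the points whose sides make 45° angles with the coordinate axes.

In coordinates u = x + y, v = x − y the rectangle is axis-aligned; the map (x,y)→(u,v) scales areas by 2.
u-values: 11, -11, -1; range = 11 − (-11) = 22.
v-values: -3, 3, -11; range = 3 − (-11) = 14.
Area = (22 × 14) / 2 = 154.

154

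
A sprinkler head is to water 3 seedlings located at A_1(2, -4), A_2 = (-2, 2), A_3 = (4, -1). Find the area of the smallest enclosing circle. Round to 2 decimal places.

41.48

Side lengths²: A_1A_2² = 52, A_1A_3² = 13, A_2A_3² = 45.
Since A_1A_2² = 52 < 45 + 13 = 58, the triangle is acute, so the smallest enclosing circle is the circumcircle.
Circumcentre = (0.375, -0.75), r² = 13.203125.
Area = π·r² = π·13.203125 ≈ 41.48.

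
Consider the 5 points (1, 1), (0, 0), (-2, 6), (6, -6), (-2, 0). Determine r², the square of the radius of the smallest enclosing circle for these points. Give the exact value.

The farthest pair is (-2, 6)–(6, -6) with squared distance 208. The circle on this segment as diameter has centre (2, 0) and r² = 208/4 = 52.
Check (1, 1): distance² to centre = 2 ≤ 52, so it lies inside.
All remaining points lie in this disk, and no smaller disk contains both endpoints, so this is the minimum enclosing circle.

52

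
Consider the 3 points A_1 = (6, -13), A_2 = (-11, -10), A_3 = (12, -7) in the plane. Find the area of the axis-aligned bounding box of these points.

x ranges over [-11, 12], width 23.
y ranges over [-13, -7], height 6.
Area = 23 × 6 = 138.

138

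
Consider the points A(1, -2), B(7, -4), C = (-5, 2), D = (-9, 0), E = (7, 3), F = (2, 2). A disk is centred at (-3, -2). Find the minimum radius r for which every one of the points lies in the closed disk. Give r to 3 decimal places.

The required radius is the distance from (-3, -2) to the farthest point.
Squared distances: 16, 104, 20, 40, 125, 41.
Maximum is 125, attained at E.
r = √125 ≈ 11.180.

11.180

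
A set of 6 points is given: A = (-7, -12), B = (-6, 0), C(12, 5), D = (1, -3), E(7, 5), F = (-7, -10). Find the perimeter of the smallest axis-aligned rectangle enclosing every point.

Width = max x − min x = 12 − (-7) = 19.
Height = max y − min y = 5 − (-12) = 17.
Perimeter = 2(19 + 17) = 72.

72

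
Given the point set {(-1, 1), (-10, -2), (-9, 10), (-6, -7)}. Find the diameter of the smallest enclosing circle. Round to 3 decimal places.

17.263

A smallest enclosing disk is always determined by at most three of the input points on its boundary.
The farthest pair is (-9, 10)–(-6, -7) with squared distance 298. The circle on this segment as diameter has centre (-7.5, 1.5) and r² = 298/4 = 74.5.
Check (-1, 1): distance² to centre = 42.5 ≤ 74.5, so it lies inside.
All remaining points lie in this disk, and no smaller disk contains both endpoints, so this is the minimum enclosing circle.
Diameter = 2r = 2√(74.5) ≈ 17.263.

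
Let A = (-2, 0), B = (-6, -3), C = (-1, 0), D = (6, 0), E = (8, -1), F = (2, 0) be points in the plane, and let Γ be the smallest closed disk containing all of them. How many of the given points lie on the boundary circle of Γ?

The farthest pair is B–E with squared distance 200. The circle on this segment as diameter has centre (1, -2) and r² = 200/4 = 50.
Check A: distance² to centre = 13 ≤ 50, so it lies inside.
All remaining points lie in this disk, and no smaller disk contains both endpoints, so this is the minimum enclosing circle.
The points at distance exactly r from the centre are B, E — 2 points.

2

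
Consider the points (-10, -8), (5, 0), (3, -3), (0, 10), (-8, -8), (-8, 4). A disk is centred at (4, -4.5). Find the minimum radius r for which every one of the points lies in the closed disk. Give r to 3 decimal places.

15.042

The required radius is the distance from (4, -4.5) to the farthest point.
Squared distances: 208.25, 21.25, 3.25, 226.25, 156.25, 216.25.
Maximum is 226.25, attained at (0, 10).
r = √(226.25) ≈ 15.042.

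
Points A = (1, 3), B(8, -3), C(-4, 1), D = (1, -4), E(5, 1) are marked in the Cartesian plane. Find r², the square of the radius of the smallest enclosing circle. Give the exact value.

40

The farthest pair is B–C with squared distance 160. The circle on this segment as diameter has centre (2, -1) and r² = 160/4 = 40.
Check A: distance² to centre = 17 ≤ 40, so it lies inside.
All remaining points lie in this disk, and no smaller disk contains both endpoints, so this is the minimum enclosing circle.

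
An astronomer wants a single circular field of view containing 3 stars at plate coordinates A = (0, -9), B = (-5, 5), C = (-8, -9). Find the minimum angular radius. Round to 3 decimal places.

7.602

Side lengths²: AB² = 221, AC² = 64, BC² = 205.
Since AB² = 221 < 205 + 64 = 269, the triangle is acute, so the smallest enclosing circle is the circumcircle.
Circumcentre = (-4, -71/28), r² = 45305/784.
r = √(45305/784) ≈ 7.602.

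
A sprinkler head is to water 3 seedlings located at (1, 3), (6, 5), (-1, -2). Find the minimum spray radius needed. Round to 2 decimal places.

Call the three points A, B, C in the order given.
Side lengths²: AB² = 29, AC² = 29, BC² = 98.
Since BC² = 98 ≥ 29 + 29 = 58, the angle opposite BC is not acute, so the smallest enclosing circle has BC as diameter.
Centre = midpoint of BC = (2.5, 1.5), r² = 98/4 = 24.5.
r = √(24.5) ≈ 4.95.

4.95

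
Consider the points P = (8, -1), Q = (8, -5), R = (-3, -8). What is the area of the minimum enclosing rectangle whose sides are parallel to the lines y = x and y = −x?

72

In coordinates u = x + y, v = x − y the rectangle is axis-aligned; the map (x,y)→(u,v) scales areas by 2.
u-values: 7, 3, -11; range = 7 − (-11) = 18.
v-values: 9, 13, 5; range = 13 − 5 = 8.
Area = (18 × 8) / 2 = 72.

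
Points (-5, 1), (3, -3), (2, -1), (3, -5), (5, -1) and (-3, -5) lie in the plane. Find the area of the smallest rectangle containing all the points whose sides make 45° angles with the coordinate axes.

84

In coordinates u = x + y, v = x − y the rectangle is axis-aligned; the map (x,y)→(u,v) scales areas by 2.
u-values: -4, 0, 1, -2, 4, -8; range = 4 − (-8) = 12.
v-values: -6, 6, 3, 8, 6, 2; range = 8 − (-6) = 14.
Area = (12 × 14) / 2 = 84.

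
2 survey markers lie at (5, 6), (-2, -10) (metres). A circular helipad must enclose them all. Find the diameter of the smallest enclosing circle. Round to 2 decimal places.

17.46

The smallest circle enclosing two points has them as diameter endpoints.
Centre = midpoint = (1.5, -2); r² = |(5, 6)−(-2, -10)|²/4 = 305/4 = 76.25.
Diameter = 2r = 2√(76.25) ≈ 17.46.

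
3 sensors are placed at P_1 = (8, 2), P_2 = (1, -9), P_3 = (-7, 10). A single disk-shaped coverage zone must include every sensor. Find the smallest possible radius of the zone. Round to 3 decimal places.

10.338

Side lengths²: P_1P_2² = 170, P_1P_3² = 289, P_2P_3² = 425.
Since P_2P_3² = 425 < 289 + 170 = 459, the triangle is acute, so the smallest enclosing circle is the circumcircle.
Circumcentre = (-59/26, 21/26), r² = 36125/338.
r = √(36125/338) ≈ 10.338.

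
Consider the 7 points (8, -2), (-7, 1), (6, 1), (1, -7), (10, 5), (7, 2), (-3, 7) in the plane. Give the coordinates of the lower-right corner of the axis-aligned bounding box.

(10, -7)

x-range [-7, 10], y-range [-7, 7].
The lower-right corner is (10, -7).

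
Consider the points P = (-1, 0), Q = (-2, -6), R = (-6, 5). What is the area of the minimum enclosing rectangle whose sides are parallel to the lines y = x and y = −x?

In coordinates u = x + y, v = x − y the rectangle is axis-aligned; the map (x,y)→(u,v) scales areas by 2.
u-values: -1, -8, -1; range = -1 − (-8) = 7.
v-values: -1, 4, -11; range = 4 − (-11) = 15.
Area = (7 × 15) / 2 = 52.5.

52.5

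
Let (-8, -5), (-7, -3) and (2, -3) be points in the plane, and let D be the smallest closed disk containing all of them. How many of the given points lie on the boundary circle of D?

2

Call the three points A, B, C in the order given.
Side lengths²: AB² = 5, AC² = 104, BC² = 81.
Since AC² = 104 ≥ 81 + 5 = 86, the angle opposite AC is not acute, so the smallest enclosing circle has AC as diameter.
Centre = midpoint of AC = (-3, -4), r² = 104/4 = 26.
The points at distance exactly r from the centre are (-8, -5), (2, -3) — 2 points.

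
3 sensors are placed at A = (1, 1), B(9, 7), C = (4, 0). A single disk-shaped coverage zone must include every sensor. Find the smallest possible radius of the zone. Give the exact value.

5

Side lengths²: AB² = 100, AC² = 10, BC² = 74.
Since AB² = 100 ≥ 74 + 10 = 84, the angle opposite AB is not acute, so the smallest enclosing circle has AB as diameter.
Centre = midpoint of AB = (5, 4), r² = 100/4 = 25.
r = √25 = 5.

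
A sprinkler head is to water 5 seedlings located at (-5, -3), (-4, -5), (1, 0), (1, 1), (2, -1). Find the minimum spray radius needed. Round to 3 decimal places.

By Welzl's lemma the MEC is supported by two points (diametrically opposite) or three points (on a circumcircle).
The farthest pair is (-4, -5)–(1, 1) with squared distance 61. The circle on this segment as diameter has centre (-1.5, -2) and r² = 61/4 = 15.25.
Check (-5, -3): distance² to centre = 13.25 ≤ 15.25, so it lies inside.
All remaining points lie in this disk, and no smaller disk contains both endpoints, so this is the minimum enclosing circle.
r = √(15.25) ≈ 3.905.

3.905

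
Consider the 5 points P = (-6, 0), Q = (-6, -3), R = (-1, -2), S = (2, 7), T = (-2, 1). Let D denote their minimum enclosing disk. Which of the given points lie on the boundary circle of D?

Q, S

A smallest enclosing disk is always determined by at most three of the input points on its boundary.
The farthest pair is Q–S with squared distance 164. The circle on this segment as diameter has centre (-2, 2) and r² = 164/4 = 41.
Check P: distance² to centre = 20 ≤ 41, so it lies inside.
All remaining points lie in this disk, and no smaller disk contains both endpoints, so this is the minimum enclosing circle.
The points at distance exactly r from the centre are Q, S — 2 points.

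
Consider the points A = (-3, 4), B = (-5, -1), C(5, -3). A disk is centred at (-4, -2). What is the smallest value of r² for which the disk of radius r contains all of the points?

The required radius is the distance from (-4, -2) to the farthest point.
Squared distances: 37, 2, 82.
Maximum is 82, attained at C.

82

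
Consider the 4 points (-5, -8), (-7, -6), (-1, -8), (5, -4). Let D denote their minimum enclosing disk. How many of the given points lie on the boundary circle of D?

2

A smallest enclosing disk is always determined by at most three of the input points on its boundary.
The farthest pair is (-7, -6)–(5, -4) with squared distance 148. The circle on this segment as diameter has centre (-1, -5) and r² = 148/4 = 37.
Check (-5, -8): distance² to centre = 25 ≤ 37, so it lies inside.
All remaining points lie in this disk, and no smaller disk contains both endpoints, so this is the minimum enclosing circle.
The points at distance exactly r from the centre are (-7, -6), (5, -4) — 2 points.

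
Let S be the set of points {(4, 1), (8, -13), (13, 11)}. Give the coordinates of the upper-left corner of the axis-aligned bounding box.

(4, 11)

x-range [4, 13], y-range [-13, 11].
The upper-left corner is (4, 11).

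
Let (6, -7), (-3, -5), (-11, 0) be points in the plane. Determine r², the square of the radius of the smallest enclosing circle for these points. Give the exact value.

Call the three points A, B, C in the order given.
Side lengths²: AB² = 85, AC² = 338, BC² = 89.
Since AC² = 338 ≥ 89 + 85 = 174, the angle opposite AC is not acute, so the smallest enclosing circle has AC as diameter.
Centre = midpoint of AC = (-2.5, -3.5), r² = 338/4 = 84.5.

84.5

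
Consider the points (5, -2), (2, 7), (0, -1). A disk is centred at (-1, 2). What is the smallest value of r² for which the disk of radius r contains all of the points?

52

The required radius is the distance from (-1, 2) to the farthest point.
Squared distances: 52, 34, 10.
Maximum is 52, attained at (5, -2).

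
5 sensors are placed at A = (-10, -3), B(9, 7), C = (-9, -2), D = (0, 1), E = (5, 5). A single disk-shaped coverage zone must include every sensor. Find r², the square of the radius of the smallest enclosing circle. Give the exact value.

A smallest enclosing disk is always determined by at most three of the input points on its boundary.
The farthest pair is A–B with squared distance 461. The circle on this segment as diameter has centre (-0.5, 2) and r² = 461/4 = 115.25.
Check C: distance² to centre = 88.25 ≤ 115.25, so it lies inside.
All remaining points lie in this disk, and no smaller disk contains both endpoints, so this is the minimum enclosing circle.

115.25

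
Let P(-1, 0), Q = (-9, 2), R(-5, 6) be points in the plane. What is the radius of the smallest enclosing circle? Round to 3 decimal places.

Side lengths²: PQ² = 68, PR² = 52, QR² = 32.
Since PQ² = 68 < 52 + 32 = 84, the triangle is acute, so the smallest enclosing circle is the circumcircle.
Circumcentre = (-4.8, 1.8), r² = 17.68.
r = √(17.68) ≈ 4.205.

4.205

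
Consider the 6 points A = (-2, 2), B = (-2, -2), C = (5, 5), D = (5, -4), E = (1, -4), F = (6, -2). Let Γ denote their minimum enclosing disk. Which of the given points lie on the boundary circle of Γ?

The minimum enclosing circle is determined by three boundary points: B, C, D.
Their circumcentre is (2.5, 0.5) with r² = 26.5.
The farthest remaining point A is at distance² 22.5 ≤ 26.5.
The points at distance exactly r from the centre are B, C, D — 3 points.

B, C, D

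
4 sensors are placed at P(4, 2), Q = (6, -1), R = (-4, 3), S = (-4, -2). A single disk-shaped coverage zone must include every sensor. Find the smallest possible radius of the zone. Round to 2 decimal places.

5.41

The minimum enclosing circle is determined by three boundary points: Q, R, S.
Their circumcentre is (0.8, 0.5) with r² = 29.29.
The farthest remaining point P is at distance² 12.49 ≤ 29.29.
r = √(29.29) ≈ 5.41.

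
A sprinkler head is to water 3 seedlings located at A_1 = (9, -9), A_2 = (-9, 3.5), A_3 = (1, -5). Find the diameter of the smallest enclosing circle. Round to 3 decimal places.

21.915

Side lengths²: A_1A_2² = 480.25, A_1A_3² = 80, A_2A_3² = 172.25.
Since A_1A_2² = 480.25 ≥ 172.25 + 80 = 252.25, the angle opposite A_1A_2 is not acute, so the smallest enclosing circle has A_1A_2 as diameter.
Centre = midpoint of A_1A_2 = (0, -2.75), r² = 480.25/4 = 120.0625.
Diameter = 2r = 2√(120.0625) ≈ 21.915.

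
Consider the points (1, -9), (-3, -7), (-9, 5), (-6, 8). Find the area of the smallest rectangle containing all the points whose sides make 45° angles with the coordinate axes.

144

In coordinates u = x + y, v = x − y the rectangle is axis-aligned; the map (x,y)→(u,v) scales areas by 2.
u-values: -8, -10, -4, 2; range = 2 − (-10) = 12.
v-values: 10, 4, -14, -14; range = 10 − (-14) = 24.
Area = (12 × 24) / 2 = 144.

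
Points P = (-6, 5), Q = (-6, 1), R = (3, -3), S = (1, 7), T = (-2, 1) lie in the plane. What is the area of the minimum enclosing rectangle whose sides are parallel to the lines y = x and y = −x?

110.5

In coordinates u = x + y, v = x − y the rectangle is axis-aligned; the map (x,y)→(u,v) scales areas by 2.
u-values: -1, -5, 0, 8, -1; range = 8 − (-5) = 13.
v-values: -11, -7, 6, -6, -3; range = 6 − (-11) = 17.
Area = (13 × 17) / 2 = 110.5.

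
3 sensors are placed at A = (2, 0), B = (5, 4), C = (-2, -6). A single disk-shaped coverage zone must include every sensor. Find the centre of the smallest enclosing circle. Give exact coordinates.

(1.5, -1)

Side lengths²: AB² = 25, AC² = 52, BC² = 149.
Since BC² = 149 ≥ 52 + 25 = 77, the angle opposite BC is not acute, so the smallest enclosing circle has BC as diameter.
Centre = midpoint of BC = (1.5, -1), r² = 149/4 = 37.25.
Centre = (1.5, -1).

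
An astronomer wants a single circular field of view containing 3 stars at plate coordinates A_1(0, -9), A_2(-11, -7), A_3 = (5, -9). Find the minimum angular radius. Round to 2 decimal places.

8.06

Side lengths²: A_1A_2² = 125, A_1A_3² = 25, A_2A_3² = 260.
Since A_2A_3² = 260 ≥ 125 + 25 = 150, the angle opposite A_2A_3 is not acute, so the smallest enclosing circle has A_2A_3 as diameter.
Centre = midpoint of A_2A_3 = (-3, -8), r² = 260/4 = 65.
r = √65 ≈ 8.06.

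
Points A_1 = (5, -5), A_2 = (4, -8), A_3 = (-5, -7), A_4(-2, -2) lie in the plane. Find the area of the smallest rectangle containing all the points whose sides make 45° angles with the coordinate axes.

In coordinates u = x + y, v = x − y the rectangle is axis-aligned; the map (x,y)→(u,v) scales areas by 2.
u-values: 0, -4, -12, -4; range = 0 − (-12) = 12.
v-values: 10, 12, 2, 0; range = 12 − 0 = 12.
Area = (12 × 12) / 2 = 72.

72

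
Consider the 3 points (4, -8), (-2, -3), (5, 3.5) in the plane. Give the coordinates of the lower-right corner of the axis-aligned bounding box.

(5, -8)

x-range [-2, 5], y-range [-8, 3.5].
The lower-right corner is (5, -8).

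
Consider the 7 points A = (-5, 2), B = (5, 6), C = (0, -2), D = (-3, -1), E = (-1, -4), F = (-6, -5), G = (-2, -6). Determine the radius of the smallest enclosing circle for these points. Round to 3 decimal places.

7.778

The farthest pair is B–F with squared distance 242. The circle on this segment as diameter has centre (-0.5, 0.5) and r² = 242/4 = 60.5.
Check A: distance² to centre = 22.5 ≤ 60.5, so it lies inside.
All remaining points lie in this disk, and no smaller disk contains both endpoints, so this is the minimum enclosing circle.
r = √(60.5) ≈ 7.778.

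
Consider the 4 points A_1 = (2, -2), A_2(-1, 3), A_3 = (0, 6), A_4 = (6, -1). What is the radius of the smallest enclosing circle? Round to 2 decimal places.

The minimum enclosing circle of a finite set is fixed by two of the points (as a diameter) or three (as a circumcircle).
The farthest pair is A_3–A_4 with squared distance 85. The circle on this segment as diameter has centre (3, 2.5) and r² = 85/4 = 21.25.
Check A_1: distance² to centre = 21.25 ≤ 21.25, so it lies inside.
All remaining points lie in this disk, and no smaller disk contains both endpoints, so this is the minimum enclosing circle.
r = √(21.25) ≈ 4.61.

4.61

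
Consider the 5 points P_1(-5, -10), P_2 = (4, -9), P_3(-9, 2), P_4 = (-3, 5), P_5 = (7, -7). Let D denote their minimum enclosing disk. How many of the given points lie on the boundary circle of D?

The minimum enclosing circle of a finite set is fixed by two of the points (as a diameter) or three (as a circumcircle).
The farthest pair is P_3–P_5 with squared distance 337. The circle on this segment as diameter has centre (-1, -2.5) and r² = 337/4 = 84.25.
Check P_1: distance² to centre = 72.25 ≤ 84.25, so it lies inside.
All remaining points lie in this disk, and no smaller disk contains both endpoints, so this is the minimum enclosing circle.
The points at distance exactly r from the centre are P_3, P_5 — 2 points.

2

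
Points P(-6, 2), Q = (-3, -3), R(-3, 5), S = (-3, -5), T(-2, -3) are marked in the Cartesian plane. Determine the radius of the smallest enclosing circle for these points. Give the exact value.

The minimum enclosing circle of a finite set is fixed by two of the points (as a diameter) or three (as a circumcircle).
The farthest pair is R–S with squared distance 100. The circle on this segment as diameter has centre (-3, 0) and r² = 100/4 = 25.
Check P: distance² to centre = 13 ≤ 25, so it lies inside.
All remaining points lie in this disk, and no smaller disk contains both endpoints, so this is the minimum enclosing circle.
r = √25 = 5.

5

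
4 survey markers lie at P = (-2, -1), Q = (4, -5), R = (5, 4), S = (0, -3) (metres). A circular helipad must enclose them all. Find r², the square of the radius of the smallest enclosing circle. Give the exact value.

19721/841

The minimum enclosing circle of a finite set is fixed by two of the points (as a diameter) or three (as a circumcircle).
The minimum enclosing circle is determined by three boundary points: P, Q, R.
Their circumcentre is (81/29, -9/29) with r² = 19721/841.
The farthest remaining point S is at distance² 12645/841 ≤ 19721/841.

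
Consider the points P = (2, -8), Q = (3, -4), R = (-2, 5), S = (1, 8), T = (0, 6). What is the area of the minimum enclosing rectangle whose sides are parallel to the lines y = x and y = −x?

In coordinates u = x + y, v = x − y the rectangle is axis-aligned; the map (x,y)→(u,v) scales areas by 2.
u-values: -6, -1, 3, 9, 6; range = 9 − (-6) = 15.
v-values: 10, 7, -7, -7, -6; range = 10 − (-7) = 17.
Area = (15 × 17) / 2 = 127.5.

127.5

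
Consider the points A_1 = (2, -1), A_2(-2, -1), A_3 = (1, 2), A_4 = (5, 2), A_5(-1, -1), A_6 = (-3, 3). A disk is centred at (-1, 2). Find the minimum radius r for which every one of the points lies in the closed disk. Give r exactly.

The required radius is the distance from (-1, 2) to the farthest point.
Squared distances: 18, 10, 4, 36, 9, 5.
Maximum is 36, attained at A_4.
r = √36 = 6.

6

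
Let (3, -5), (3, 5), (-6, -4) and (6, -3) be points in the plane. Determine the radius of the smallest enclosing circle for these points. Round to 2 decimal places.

By Welzl's lemma the MEC is supported by two points (diametrically opposite) or three points (on a circumcircle).
The minimum enclosing circle is determined by three boundary points: (3, 5), (-6, -4), (6, -3).
Their circumcentre is (-5/22, -17/22) with r² = 10585/242.
The farthest remaining point (3, -5) is at distance² 6845/242 ≤ 10585/242.
r = √(10585/242) ≈ 6.61.

6.61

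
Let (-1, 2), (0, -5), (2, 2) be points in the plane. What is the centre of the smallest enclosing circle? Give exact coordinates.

(0.5, -19/14)

Call the three points A, B, C in the order given.
Side lengths²: AB² = 50, AC² = 9, BC² = 53.
Since BC² = 53 < 50 + 9 = 59, the triangle is acute, so the smallest enclosing circle is the circumcircle.
Circumcentre = (0.5, -19/14), r² = 1325/98.
Centre = (0.5, -19/14).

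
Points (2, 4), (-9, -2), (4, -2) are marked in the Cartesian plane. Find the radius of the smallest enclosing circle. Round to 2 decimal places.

6.60

Call the three points A, B, C in the order given.
Side lengths²: AB² = 157, AC² = 40, BC² = 169.
Since BC² = 169 < 157 + 40 = 197, the triangle is acute, so the smallest enclosing circle is the circumcircle.
Circumcentre = (-2.5, -5/6), r² = 785/18.
r = √(785/18) ≈ 6.60.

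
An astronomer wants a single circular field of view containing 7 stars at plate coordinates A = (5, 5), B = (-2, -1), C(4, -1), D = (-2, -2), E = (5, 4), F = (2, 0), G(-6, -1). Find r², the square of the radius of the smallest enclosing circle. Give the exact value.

A smallest enclosing disk is always determined by at most three of the input points on its boundary.
The farthest pair is A–G with squared distance 157. The circle on this segment as diameter has centre (-0.5, 2) and r² = 157/4 = 39.25.
Check B: distance² to centre = 11.25 ≤ 39.25, so it lies inside.
All remaining points lie in this disk, and no smaller disk contains both endpoints, so this is the minimum enclosing circle.

39.25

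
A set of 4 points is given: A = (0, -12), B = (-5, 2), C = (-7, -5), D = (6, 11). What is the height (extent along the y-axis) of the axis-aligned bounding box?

23

max y = 11, min y = -12, so height = 23.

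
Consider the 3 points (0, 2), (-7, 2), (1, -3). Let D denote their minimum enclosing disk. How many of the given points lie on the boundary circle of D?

Call the three points A, B, C in the order given.
Side lengths²: AB² = 49, AC² = 26, BC² = 89.
Since BC² = 89 ≥ 49 + 26 = 75, the angle opposite BC is not acute, so the smallest enclosing circle has BC as diameter.
Centre = midpoint of BC = (-3, -0.5), r² = 89/4 = 22.25.
The points at distance exactly r from the centre are (-7, 2), (1, -3) — 2 points.

2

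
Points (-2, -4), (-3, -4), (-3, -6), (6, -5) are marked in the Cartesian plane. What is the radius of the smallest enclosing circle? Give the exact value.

41/9

The minimum enclosing circle of a finite set is fixed by two of the points (as a diameter) or three (as a circumcircle).
The minimum enclosing circle is determined by three boundary points: (-3, -4), (-3, -6), (6, -5).
Their circumcentre is (13/9, -5) with r² = 1681/81.
The farthest remaining point (-2, -4) is at distance² 1042/81 ≤ 1681/81.
r = √(1681/81) = 41/9.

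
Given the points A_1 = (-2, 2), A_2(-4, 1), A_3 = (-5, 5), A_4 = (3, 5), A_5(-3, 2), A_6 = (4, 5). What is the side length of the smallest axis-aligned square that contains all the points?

9

The bounding box has width 9 and height 4.
An axis-aligned square enclosing the set must have side ≥ max(width, height).
So the minimum side is max(9, 4) = 9.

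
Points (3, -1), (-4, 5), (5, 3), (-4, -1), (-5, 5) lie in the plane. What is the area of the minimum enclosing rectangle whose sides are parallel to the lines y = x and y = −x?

In coordinates u = x + y, v = x − y the rectangle is axis-aligned; the map (x,y)→(u,v) scales areas by 2.
u-values: 2, 1, 8, -5, 0; range = 8 − (-5) = 13.
v-values: 4, -9, 2, -3, -10; range = 4 − (-10) = 14.
Area = (13 × 14) / 2 = 91.

91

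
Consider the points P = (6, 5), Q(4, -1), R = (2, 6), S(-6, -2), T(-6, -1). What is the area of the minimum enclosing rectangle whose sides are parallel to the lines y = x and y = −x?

In coordinates u = x + y, v = x − y the rectangle is axis-aligned; the map (x,y)→(u,v) scales areas by 2.
u-values: 11, 3, 8, -8, -7; range = 11 − (-8) = 19.
v-values: 1, 5, -4, -4, -5; range = 5 − (-5) = 10.
Area = (19 × 10) / 2 = 95.

95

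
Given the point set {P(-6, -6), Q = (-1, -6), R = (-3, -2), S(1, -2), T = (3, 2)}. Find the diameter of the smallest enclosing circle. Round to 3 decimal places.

The minimum enclosing circle of a finite set is fixed by two of the points (as a diameter) or three (as a circumcircle).
The farthest pair is P–T with squared distance 145. The circle on this segment as diameter has centre (-1.5, -2) and r² = 145/4 = 36.25.
Check Q: distance² to centre = 16.25 ≤ 36.25, so it lies inside.
All remaining points lie in this disk, and no smaller disk contains both endpoints, so this is the minimum enclosing circle.
Diameter = 2r = 2√(36.25) ≈ 12.042.

12.042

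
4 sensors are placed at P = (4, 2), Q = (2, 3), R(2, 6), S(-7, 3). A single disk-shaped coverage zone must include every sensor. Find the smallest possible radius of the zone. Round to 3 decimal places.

A smallest enclosing disk is always determined by at most three of the input points on its boundary.
The farthest pair is P–S with squared distance 122. The circle on this segment as diameter has centre (-1.5, 2.5) and r² = 122/4 = 30.5.
Check Q: distance² to centre = 12.5 ≤ 30.5, so it lies inside.
All remaining points lie in this disk, and no smaller disk contains both endpoints, so this is the minimum enclosing circle.
r = √(30.5) ≈ 5.523.

5.523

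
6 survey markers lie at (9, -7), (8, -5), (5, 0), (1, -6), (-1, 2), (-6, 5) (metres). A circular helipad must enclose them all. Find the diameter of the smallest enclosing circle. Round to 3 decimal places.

19.209

A smallest enclosing disk is always determined by at most three of the input points on its boundary.
The farthest pair is (9, -7)–(-6, 5) with squared distance 369. The circle on this segment as diameter has centre (1.5, -1) and r² = 369/4 = 92.25.
Check (8, -5): distance² to centre = 58.25 ≤ 92.25, so it lies inside.
All remaining points lie in this disk, and no smaller disk contains both endpoints, so this is the minimum enclosing circle.
Diameter = 2r = 2√(92.25) ≈ 19.209.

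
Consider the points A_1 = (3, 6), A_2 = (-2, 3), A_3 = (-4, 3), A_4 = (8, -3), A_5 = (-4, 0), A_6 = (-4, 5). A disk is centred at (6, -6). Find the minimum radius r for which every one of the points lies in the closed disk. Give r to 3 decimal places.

14.866

The required radius is the distance from (6, -6) to the farthest point.
Squared distances: 153, 145, 181, 13, 136, 221.
Maximum is 221, attained at A_6.
r = √221 ≈ 14.866.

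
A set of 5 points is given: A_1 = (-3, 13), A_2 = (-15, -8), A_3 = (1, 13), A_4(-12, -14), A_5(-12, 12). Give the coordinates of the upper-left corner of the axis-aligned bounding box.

(-15, 13)

x-range [-15, 1], y-range [-14, 13].
The upper-left corner is (-15, 13).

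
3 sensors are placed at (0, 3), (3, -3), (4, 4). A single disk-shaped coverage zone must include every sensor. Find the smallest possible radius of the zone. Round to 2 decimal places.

Call the three points A, B, C in the order given.
Side lengths²: AB² = 45, AC² = 17, BC² = 50.
Since BC² = 50 < 45 + 17 = 62, the triangle is acute, so the smallest enclosing circle is the circumcircle.
Circumcentre = (49/18, 11/18), r² = 2125/162.
r = √(2125/162) ≈ 3.62.

3.62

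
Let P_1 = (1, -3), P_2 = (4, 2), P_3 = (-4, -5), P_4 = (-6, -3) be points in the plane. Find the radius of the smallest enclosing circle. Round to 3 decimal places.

5.590

The farthest pair is P_2–P_4 with squared distance 125. The circle on this segment as diameter has centre (-1, -0.5) and r² = 125/4 = 31.25.
Check P_1: distance² to centre = 10.25 ≤ 31.25, so it lies inside.
All remaining points lie in this disk, and no smaller disk contains both endpoints, so this is the minimum enclosing circle.
r = √(31.25) ≈ 5.590.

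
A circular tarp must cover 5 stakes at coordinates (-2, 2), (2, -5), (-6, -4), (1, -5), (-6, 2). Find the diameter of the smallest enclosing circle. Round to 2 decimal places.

A smallest enclosing disk is always determined by at most three of the input points on its boundary.
The farthest pair is (2, -5)–(-6, 2) with squared distance 113. The circle on this segment as diameter has centre (-2, -1.5) and r² = 113/4 = 28.25.
Check (-2, 2): distance² to centre = 12.25 ≤ 28.25, so it lies inside.
All remaining points lie in this disk, and no smaller disk contains both endpoints, so this is the minimum enclosing circle.
Diameter = 2r = 2√(28.25) ≈ 10.63.

10.63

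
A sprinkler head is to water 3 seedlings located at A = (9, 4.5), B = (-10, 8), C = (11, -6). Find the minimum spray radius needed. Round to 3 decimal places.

Side lengths²: AB² = 373.25, AC² = 114.25, BC² = 637.
Since BC² = 637 ≥ 373.25 + 114.25 = 487.5, the angle opposite BC is not acute, so the smallest enclosing circle has BC as diameter.
Centre = midpoint of BC = (0.5, 1), r² = 637/4 = 159.25.
r = √(159.25) ≈ 12.619.

12.619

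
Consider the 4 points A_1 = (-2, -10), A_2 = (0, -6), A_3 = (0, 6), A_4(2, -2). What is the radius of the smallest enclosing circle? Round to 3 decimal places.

By Welzl's lemma the MEC is supported by two points (diametrically opposite) or three points (on a circumcircle).
The farthest pair is A_1–A_3 with squared distance 260. The circle on this segment as diameter has centre (-1, -2) and r² = 260/4 = 65.
Check A_2: distance² to centre = 17 ≤ 65, so it lies inside.
All remaining points lie in this disk, and no smaller disk contains both endpoints, so this is the minimum enclosing circle.
r = √65 ≈ 8.062.

8.062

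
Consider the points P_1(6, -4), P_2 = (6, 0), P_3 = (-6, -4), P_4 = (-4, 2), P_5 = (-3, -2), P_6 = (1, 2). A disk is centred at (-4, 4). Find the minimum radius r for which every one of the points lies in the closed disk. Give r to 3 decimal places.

The required radius is the distance from (-4, 4) to the farthest point.
Squared distances: 164, 116, 68, 4, 37, 29.
Maximum is 164, attained at P_1.
r = √164 ≈ 12.806.

12.806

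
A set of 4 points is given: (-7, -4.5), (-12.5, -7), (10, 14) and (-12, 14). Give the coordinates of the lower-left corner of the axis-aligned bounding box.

(-12.5, -7)

x-range [-12.5, 10], y-range [-7, 14].
The lower-left corner is (-12.5, -7).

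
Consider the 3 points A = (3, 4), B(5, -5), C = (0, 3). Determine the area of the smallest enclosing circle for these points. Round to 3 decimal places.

Side lengths²: AB² = 85, AC² = 10, BC² = 89.
Since BC² = 89 < 85 + 10 = 95, the triangle is acute, so the smallest enclosing circle is the circumcircle.
Circumcentre = (169/58, -43/58), r² = 37825/1682.
Area = π·r² = π·37825/1682 ≈ 70.648.

70.648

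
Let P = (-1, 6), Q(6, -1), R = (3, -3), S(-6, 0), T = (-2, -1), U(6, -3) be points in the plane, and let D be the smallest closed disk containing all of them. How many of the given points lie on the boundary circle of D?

The minimum enclosing circle of a finite set is fixed by two of the points (as a diameter) or three (as a circumcircle).
The minimum enclosing circle is determined by three boundary points: P, S, U.
Their circumcentre is (19/58, -11/58) with r² = 67405/1682.
The farthest remaining point Q is at distance² 55225/1682 ≤ 67405/1682.
The points at distance exactly r from the centre are P, S, U — 3 points.

3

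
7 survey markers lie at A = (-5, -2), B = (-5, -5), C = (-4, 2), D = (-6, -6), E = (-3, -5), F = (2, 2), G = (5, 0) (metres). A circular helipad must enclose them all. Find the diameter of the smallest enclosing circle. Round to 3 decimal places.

The minimum enclosing circle of a finite set is fixed by two of the points (as a diameter) or three (as a circumcircle).
The farthest pair is D–G with squared distance 157. The circle on this segment as diameter has centre (-0.5, -3) and r² = 157/4 = 39.25.
Check A: distance² to centre = 21.25 ≤ 39.25, so it lies inside.
All remaining points lie in this disk, and no smaller disk contains both endpoints, so this is the minimum enclosing circle.
Diameter = 2r = 2√(39.25) ≈ 12.530.

12.530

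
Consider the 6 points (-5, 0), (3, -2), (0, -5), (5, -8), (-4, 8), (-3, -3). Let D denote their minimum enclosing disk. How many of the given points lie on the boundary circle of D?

2

The minimum enclosing circle of a finite set is fixed by two of the points (as a diameter) or three (as a circumcircle).
The farthest pair is (5, -8)–(-4, 8) with squared distance 337. The circle on this segment as diameter has centre (0.5, 0) and r² = 337/4 = 84.25.
Check (-5, 0): distance² to centre = 30.25 ≤ 84.25, so it lies inside.
All remaining points lie in this disk, and no smaller disk contains both endpoints, so this is the minimum enclosing circle.
The points at distance exactly r from the centre are (5, -8), (-4, 8) — 2 points.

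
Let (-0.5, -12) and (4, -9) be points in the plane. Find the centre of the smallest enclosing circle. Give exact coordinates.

The smallest circle enclosing two points has them as diameter endpoints.
Centre = midpoint = (1.75, -10.5); r² = |(-0.5, -12)−(4, -9)|²/4 = 29.25/4 = 7.3125.
Centre = (1.75, -10.5).

(1.75, -10.5)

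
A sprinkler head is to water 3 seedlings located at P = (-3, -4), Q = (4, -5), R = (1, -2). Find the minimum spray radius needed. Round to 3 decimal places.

Side lengths²: PQ² = 50, PR² = 20, QR² = 18.
Since PQ² = 50 ≥ 20 + 18 = 38, the angle opposite PQ is not acute, so the smallest enclosing circle has PQ as diameter.
Centre = midpoint of PQ = (0.5, -4.5), r² = 50/4 = 12.5.
r = √(12.5) ≈ 3.536.

3.536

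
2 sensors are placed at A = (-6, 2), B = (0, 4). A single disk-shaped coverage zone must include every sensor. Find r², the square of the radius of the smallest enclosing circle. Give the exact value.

10

The smallest circle enclosing two points has them as diameter endpoints.
Centre = midpoint = (-3, 3); r² = |AB|²/4 = 40/4 = 10.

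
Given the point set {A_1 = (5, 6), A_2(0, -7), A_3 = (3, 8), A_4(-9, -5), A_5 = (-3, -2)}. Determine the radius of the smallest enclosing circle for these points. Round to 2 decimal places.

A smallest enclosing disk is always determined by at most three of the input points on its boundary.
The minimum enclosing circle is determined by three boundary points: A_1, A_3, A_4.
Their circumcentre is (-2.22, 0.78) with r² = 79.3768.
The farthest remaining point A_2 is at distance² 65.4568 ≤ 79.3768.
r = √(79.3768) ≈ 8.91.

8.91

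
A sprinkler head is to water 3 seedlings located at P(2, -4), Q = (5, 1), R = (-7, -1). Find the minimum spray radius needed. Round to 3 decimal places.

Side lengths²: PQ² = 34, PR² = 90, QR² = 148.
Since QR² = 148 ≥ 90 + 34 = 124, the angle opposite QR is not acute, so the smallest enclosing circle has QR as diameter.
Centre = midpoint of QR = (-1, 0), r² = 148/4 = 37.
r = √37 ≈ 6.083.

6.083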